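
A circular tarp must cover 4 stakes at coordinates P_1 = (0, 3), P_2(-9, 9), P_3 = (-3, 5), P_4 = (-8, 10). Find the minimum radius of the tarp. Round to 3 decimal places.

5.408

A smallest enclosing disk is always determined by at most three of the input points on its boundary.
The farthest pair is P_1–P_2 with squared distance 117. The circle on this segment as diameter has centre (-4.5, 6) and r² = 117/4 = 29.25.
Check P_3: distance² to centre = 3.25 ≤ 29.25, so it lies inside.
All remaining points lie in this disk, and no smaller disk contains both endpoints, so this is the minimum enclosing circle.
r = √(29.25) ≈ 5.408.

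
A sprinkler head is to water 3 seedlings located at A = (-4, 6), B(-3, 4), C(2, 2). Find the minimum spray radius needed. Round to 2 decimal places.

Side lengths²: AB² = 5, AC² = 52, BC² = 29.
Since AC² = 52 ≥ 29 + 5 = 34, the angle opposite AC is not acute, so the smallest enclosing circle has AC as diameter.
Centre = midpoint of AC = (-1, 4), r² = 52/4 = 13.
r = √13 ≈ 3.61.

3.61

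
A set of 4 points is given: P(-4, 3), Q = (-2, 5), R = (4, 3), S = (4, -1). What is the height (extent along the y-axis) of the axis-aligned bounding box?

6

max y = 5, min y = -1, so height = 6.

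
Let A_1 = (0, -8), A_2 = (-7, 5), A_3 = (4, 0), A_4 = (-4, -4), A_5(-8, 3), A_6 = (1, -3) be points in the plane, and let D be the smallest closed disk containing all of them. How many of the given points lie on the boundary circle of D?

By Welzl's lemma the MEC is supported by two points (diametrically opposite) or three points (on a circumcircle).
The minimum enclosing circle is determined by three boundary points: A_1, A_2, A_3.
Their circumcentre is (-88/27, -37/27) with r² = 39785/729.
The farthest remaining point A_5 is at distance² 30308/729 ≤ 39785/729.
The points at distance exactly r from the centre are A_1, A_2, A_3 — 3 points.

3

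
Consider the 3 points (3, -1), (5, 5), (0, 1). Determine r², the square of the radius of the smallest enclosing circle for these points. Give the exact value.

2665/242

Call the three points A, B, C in the order given.
Side lengths²: AB² = 40, AC² = 13, BC² = 41.
Since BC² = 41 < 40 + 13 = 53, the triangle is acute, so the smallest enclosing circle is the circumcircle.
Circumcentre = (67/22, 51/22), r² = 2665/242.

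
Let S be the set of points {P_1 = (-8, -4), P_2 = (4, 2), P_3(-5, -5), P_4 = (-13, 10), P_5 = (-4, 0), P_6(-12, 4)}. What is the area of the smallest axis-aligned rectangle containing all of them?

255

x ranges over [-13, 4], width 17.
y ranges over [-5, 10], height 15.
Area = 17 × 15 = 255.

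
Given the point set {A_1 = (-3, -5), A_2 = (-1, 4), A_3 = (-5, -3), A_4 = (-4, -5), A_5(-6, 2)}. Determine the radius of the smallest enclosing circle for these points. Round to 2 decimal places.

A smallest enclosing disk is always determined by at most three of the input points on its boundary.
The farthest pair is A_2–A_4 with squared distance 90. The circle on this segment as diameter has centre (-2.5, -0.5) and r² = 90/4 = 22.5.
Check A_1: distance² to centre = 20.5 ≤ 22.5, so it lies inside.
All remaining points lie in this disk, and no smaller disk contains both endpoints, so this is the minimum enclosing circle.
r = √(22.5) ≈ 4.74.

4.74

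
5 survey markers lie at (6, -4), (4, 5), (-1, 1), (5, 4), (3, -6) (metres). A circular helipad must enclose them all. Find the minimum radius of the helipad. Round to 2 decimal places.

5.52

A smallest enclosing disk is always determined by at most three of the input points on its boundary.
The farthest pair is (4, 5)–(3, -6) with squared distance 122. The circle on this segment as diameter has centre (3.5, -0.5) and r² = 122/4 = 30.5.
Check (6, -4): distance² to centre = 18.5 ≤ 30.5, so it lies inside.
All remaining points lie in this disk, and no smaller disk contains both endpoints, so this is the minimum enclosing circle.
r = √(30.5) ≈ 5.52.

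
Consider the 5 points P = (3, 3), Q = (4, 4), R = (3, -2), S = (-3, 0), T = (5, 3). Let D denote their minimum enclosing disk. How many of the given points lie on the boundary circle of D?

2

The farthest pair is S–T with squared distance 73. The circle on this segment as diameter has centre (1, 1.5) and r² = 73/4 = 18.25.
Check P: distance² to centre = 6.25 ≤ 18.25, so it lies inside.
All remaining points lie in this disk, and no smaller disk contains both endpoints, so this is the minimum enclosing circle.
The points at distance exactly r from the centre are S, T — 2 points.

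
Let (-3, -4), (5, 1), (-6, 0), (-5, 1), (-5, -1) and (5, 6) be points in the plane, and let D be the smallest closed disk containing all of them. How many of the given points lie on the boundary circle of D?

3

The minimum enclosing circle of a finite set is fixed by two of the points (as a diameter) or three (as a circumcircle).
The minimum enclosing circle is determined by three boundary points: (-3, -4), (-6, 0), (5, 6).
Their circumcentre is (17/62, 49/31) with r² = 160925/3844.
The farthest remaining point (-5, -1) is at distance² 132529/3844 ≤ 160925/3844.
The points at distance exactly r from the centre are (-3, -4), (-6, 0), (5, 6) — 3 points.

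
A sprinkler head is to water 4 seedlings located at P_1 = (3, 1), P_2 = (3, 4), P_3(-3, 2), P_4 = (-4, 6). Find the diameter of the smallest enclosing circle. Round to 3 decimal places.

8.602

The farthest pair is P_1–P_4 with squared distance 74. The circle on this segment as diameter has centre (-0.5, 3.5) and r² = 74/4 = 18.5.
Check P_2: distance² to centre = 12.5 ≤ 18.5, so it lies inside.
All remaining points lie in this disk, and no smaller disk contains both endpoints, so this is the minimum enclosing circle.
Diameter = 2r = 2√(18.5) ≈ 8.602.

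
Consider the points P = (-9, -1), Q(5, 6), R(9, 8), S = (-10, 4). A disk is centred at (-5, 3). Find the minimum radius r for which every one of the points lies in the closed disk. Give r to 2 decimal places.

The required radius is the distance from (-5, 3) to the farthest point.
Squared distances: 32, 109, 221, 26.
Maximum is 221, attained at R.
r = √221 ≈ 14.87.

14.87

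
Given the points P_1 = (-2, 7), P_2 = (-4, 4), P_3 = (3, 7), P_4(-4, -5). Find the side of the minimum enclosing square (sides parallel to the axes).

12

The bounding box has width 7 and height 12.
An axis-aligned square enclosing the set must have side ≥ max(width, height).
So the minimum side is max(7, 12) = 12.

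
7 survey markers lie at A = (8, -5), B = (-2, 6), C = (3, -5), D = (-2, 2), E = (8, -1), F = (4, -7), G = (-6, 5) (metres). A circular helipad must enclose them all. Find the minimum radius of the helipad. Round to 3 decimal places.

A smallest enclosing disk is always determined by at most three of the input points on its boundary.
The farthest pair is A–G with squared distance 296. The circle on this segment as diameter has centre (1, 0) and r² = 296/4 = 74.
Check B: distance² to centre = 45 ≤ 74, so it lies inside.
All remaining points lie in this disk, and no smaller disk contains both endpoints, so this is the minimum enclosing circle.
r = √74 ≈ 8.602.

8.602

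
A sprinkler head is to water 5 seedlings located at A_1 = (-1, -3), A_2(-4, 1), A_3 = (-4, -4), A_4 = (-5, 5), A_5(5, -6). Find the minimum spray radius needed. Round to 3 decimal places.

7.433

The farthest pair is A_4–A_5 with squared distance 221. The circle on this segment as diameter has centre (0, -0.5) and r² = 221/4 = 55.25.
Check A_1: distance² to centre = 7.25 ≤ 55.25, so it lies inside.
All remaining points lie in this disk, and no smaller disk contains both endpoints, so this is the minimum enclosing circle.
r = √(55.25) ≈ 7.433.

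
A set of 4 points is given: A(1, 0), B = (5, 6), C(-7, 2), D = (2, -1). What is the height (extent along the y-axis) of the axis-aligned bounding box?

max y = 6, min y = -1, so height = 7.

7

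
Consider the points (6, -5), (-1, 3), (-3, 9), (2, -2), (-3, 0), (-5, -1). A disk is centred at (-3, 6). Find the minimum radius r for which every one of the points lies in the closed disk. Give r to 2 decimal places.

The required radius is the distance from (-3, 6) to the farthest point.
Squared distances: 202, 13, 9, 89, 36, 53.
Maximum is 202, attained at (6, -5).
r = √202 ≈ 14.21.

14.21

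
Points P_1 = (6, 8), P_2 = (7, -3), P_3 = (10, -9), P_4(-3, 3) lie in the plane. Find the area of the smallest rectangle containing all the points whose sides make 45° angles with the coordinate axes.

In coordinates u = x + y, v = x − y the rectangle is axis-aligned; the map (x,y)→(u,v) scales areas by 2.
u-values: 14, 4, 1, 0; range = 14 − 0 = 14.
v-values: -2, 10, 19, -6; range = 19 − (-6) = 25.
Area = (14 × 25) / 2 = 175.

175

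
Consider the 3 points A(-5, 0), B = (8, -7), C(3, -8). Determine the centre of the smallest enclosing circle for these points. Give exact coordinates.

Side lengths²: AB² = 218, AC² = 128, BC² = 26.
Since AB² = 218 ≥ 128 + 26 = 154, the angle opposite AB is not acute, so the smallest enclosing circle has AB as diameter.
Centre = midpoint of AB = (1.5, -3.5), r² = 218/4 = 54.5.
Centre = (1.5, -3.5).

(1.5, -3.5)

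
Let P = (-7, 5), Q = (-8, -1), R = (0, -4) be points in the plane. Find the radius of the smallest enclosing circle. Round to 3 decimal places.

Side lengths²: PQ² = 37, PR² = 130, QR² = 73.
Since PR² = 130 ≥ 73 + 37 = 110, the angle opposite PR is not acute, so the smallest enclosing circle has PR as diameter.
Centre = midpoint of PR = (-3.5, 0.5), r² = 130/4 = 32.5.
r = √(32.5) ≈ 5.701.

5.701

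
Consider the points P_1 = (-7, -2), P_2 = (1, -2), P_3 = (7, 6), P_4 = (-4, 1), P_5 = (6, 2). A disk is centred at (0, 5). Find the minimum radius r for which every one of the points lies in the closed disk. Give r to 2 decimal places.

9.90

The required radius is the distance from (0, 5) to the farthest point.
Squared distances: 98, 50, 50, 32, 45.
Maximum is 98, attained at P_1.
r = √98 ≈ 9.90.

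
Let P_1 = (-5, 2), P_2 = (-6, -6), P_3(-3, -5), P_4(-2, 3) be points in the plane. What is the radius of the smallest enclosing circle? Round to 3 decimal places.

4.924

By Welzl's lemma the MEC is supported by two points (diametrically opposite) or three points (on a circumcircle).
The farthest pair is P_2–P_4 with squared distance 97. The circle on this segment as diameter has centre (-4, -1.5) and r² = 97/4 = 24.25.
Check P_1: distance² to centre = 13.25 ≤ 24.25, so it lies inside.
All remaining points lie in this disk, and no smaller disk contains both endpoints, so this is the minimum enclosing circle.
r = √(24.25) ≈ 4.924.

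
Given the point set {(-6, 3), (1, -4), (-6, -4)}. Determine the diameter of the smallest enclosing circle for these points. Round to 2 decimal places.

9.90

Call the three points A, B, C in the order given.
Side lengths²: AB² = 98, AC² = 49, BC² = 49.
Since AB² = 98 ≥ 49 + 49 = 98, the angle opposite AB is not acute, so the smallest enclosing circle has AB as diameter.
Centre = midpoint of AB = (-2.5, -0.5), r² = 98/4 = 24.5.
Diameter = 2r = 2√(24.5) ≈ 9.90.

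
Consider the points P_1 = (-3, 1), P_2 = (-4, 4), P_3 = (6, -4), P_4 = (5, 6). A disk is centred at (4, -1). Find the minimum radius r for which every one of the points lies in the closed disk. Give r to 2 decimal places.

The required radius is the distance from (4, -1) to the farthest point.
Squared distances: 53, 89, 13, 50.
Maximum is 89, attained at P_2.
r = √89 ≈ 9.43.

9.43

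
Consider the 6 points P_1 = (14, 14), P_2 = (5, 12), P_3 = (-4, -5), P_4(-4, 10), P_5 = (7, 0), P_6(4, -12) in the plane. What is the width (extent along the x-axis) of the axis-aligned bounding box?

18

max x = 14, min x = -4, so width = 18.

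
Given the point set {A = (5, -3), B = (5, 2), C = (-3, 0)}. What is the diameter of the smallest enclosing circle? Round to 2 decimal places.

Side lengths²: AB² = 25, AC² = 73, BC² = 68.
Since AC² = 73 < 68 + 25 = 93, the triangle is acute, so the smallest enclosing circle is the circumcircle.
Circumcentre = (1.375, -0.5), r² = 19.390625.
Diameter = 2r = 2√(19.390625) ≈ 8.81.

8.81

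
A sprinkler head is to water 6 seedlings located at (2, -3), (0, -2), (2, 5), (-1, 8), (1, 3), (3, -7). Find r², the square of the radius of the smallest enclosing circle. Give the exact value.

A smallest enclosing disk is always determined by at most three of the input points on its boundary.
The farthest pair is (-1, 8)–(3, -7) with squared distance 241. The circle on this segment as diameter has centre (1, 0.5) and r² = 241/4 = 60.25.
Check (2, -3): distance² to centre = 13.25 ≤ 60.25, so it lies inside.
All remaining points lie in this disk, and no smaller disk contains both endpoints, so this is the minimum enclosing circle.

60.25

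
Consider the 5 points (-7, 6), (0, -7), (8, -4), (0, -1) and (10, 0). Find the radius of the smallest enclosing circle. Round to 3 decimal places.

A smallest enclosing disk is always determined by at most three of the input points on its boundary.
The minimum enclosing circle is determined by three boundary points: (-7, 6), (8, -4), (10, 0).
Their circumcentre is (1.125, 1.9375) with r² = 82.51953125.
The farthest remaining point (0, -7) is at distance² 81.14453125 ≤ 82.51953125.
r = √(82.51953125) ≈ 9.084.

9.084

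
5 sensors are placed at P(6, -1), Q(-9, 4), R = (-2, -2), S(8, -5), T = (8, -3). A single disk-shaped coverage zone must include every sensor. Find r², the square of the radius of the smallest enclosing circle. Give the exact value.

92.5

The farthest pair is Q–S with squared distance 370. The circle on this segment as diameter has centre (-0.5, -0.5) and r² = 370/4 = 92.5.
Check P: distance² to centre = 42.5 ≤ 92.5, so it lies inside.
All remaining points lie in this disk, and no smaller disk contains both endpoints, so this is the minimum enclosing circle.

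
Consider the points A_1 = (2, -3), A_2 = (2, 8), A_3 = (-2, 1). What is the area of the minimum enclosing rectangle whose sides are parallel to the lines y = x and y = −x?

In coordinates u = x + y, v = x − y the rectangle is axis-aligned; the map (x,y)→(u,v) scales areas by 2.
u-values: -1, 10, -1; range = 10 − (-1) = 11.
v-values: 5, -6, -3; range = 5 − (-6) = 11.
Area = (11 × 11) / 2 = 60.5.

60.5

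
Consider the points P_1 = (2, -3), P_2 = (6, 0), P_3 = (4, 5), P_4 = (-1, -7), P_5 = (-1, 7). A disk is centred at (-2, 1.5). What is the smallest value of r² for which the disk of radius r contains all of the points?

The required radius is the distance from (-2, 1.5) to the farthest point.
Squared distances: 36.25, 66.25, 48.25, 73.25, 31.25.
Maximum is 73.25, attained at P_4.

73.25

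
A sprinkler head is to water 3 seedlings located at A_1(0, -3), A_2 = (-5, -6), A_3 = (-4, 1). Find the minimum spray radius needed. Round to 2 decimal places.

3.64

Side lengths²: A_1A_2² = 34, A_1A_3² = 32, A_2A_3² = 50.
Since A_2A_3² = 50 < 34 + 32 = 66, the triangle is acute, so the smallest enclosing circle is the circumcircle.
Circumcentre = (-3.625, -2.625), r² = 13.28125.
r = √(13.28125) ≈ 3.64.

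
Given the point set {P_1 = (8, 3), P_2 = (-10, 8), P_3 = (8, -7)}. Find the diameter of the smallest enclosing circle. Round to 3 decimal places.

23.431

Side lengths²: P_1P_2² = 349, P_1P_3² = 100, P_2P_3² = 549.
Since P_2P_3² = 549 ≥ 349 + 100 = 449, the angle opposite P_2P_3 is not acute, so the smallest enclosing circle has P_2P_3 as diameter.
Centre = midpoint of P_2P_3 = (-1, 0.5), r² = 549/4 = 137.25.
Diameter = 2r = 2√(137.25) ≈ 23.431.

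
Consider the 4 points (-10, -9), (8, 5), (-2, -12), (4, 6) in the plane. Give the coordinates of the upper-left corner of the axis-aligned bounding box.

x-range [-10, 8], y-range [-12, 6].
The upper-left corner is (-10, 6).

(-10, 6)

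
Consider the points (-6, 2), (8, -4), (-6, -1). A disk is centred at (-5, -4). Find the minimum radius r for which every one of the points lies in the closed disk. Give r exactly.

13

The required radius is the distance from (-5, -4) to the farthest point.
Squared distances: 37, 169, 10.
Maximum is 169, attained at (8, -4).
r = √169 = 13.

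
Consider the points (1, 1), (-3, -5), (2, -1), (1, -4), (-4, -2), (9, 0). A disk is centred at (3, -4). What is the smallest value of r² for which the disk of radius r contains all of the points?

The required radius is the distance from (3, -4) to the farthest point.
Squared distances: 29, 37, 10, 4, 53, 52.
Maximum is 53, attained at (-4, -2).

53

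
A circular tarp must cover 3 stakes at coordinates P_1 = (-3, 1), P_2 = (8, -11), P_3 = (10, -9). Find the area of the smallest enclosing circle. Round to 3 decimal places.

211.671

Side lengths²: P_1P_2² = 265, P_1P_3² = 269, P_2P_3² = 8.
Since P_1P_3² = 269 < 265 + 8 = 273, the triangle is acute, so the smallest enclosing circle is the circumcircle.
Circumcentre = (151/46, -197/46), r² = 71285/1058.
Area = π·r² = π·71285/1058 ≈ 211.671.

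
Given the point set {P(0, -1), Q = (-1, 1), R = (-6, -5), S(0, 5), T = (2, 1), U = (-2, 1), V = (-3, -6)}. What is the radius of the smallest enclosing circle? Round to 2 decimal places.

By Welzl's lemma the MEC is supported by two points (diametrically opposite) or three points (on a circumcircle).
The minimum enclosing circle is determined by three boundary points: R, S, V.
Their circumcentre is (-49/18, -1/6) with r² = 5525/162.
The farthest remaining point T is at distance² 3833/162 ≤ 5525/162.
r = √(5525/162) ≈ 5.84.

5.84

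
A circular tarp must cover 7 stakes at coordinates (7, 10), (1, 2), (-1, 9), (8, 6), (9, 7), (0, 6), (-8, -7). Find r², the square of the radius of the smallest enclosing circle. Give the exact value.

128.5

A smallest enclosing disk is always determined by at most three of the input points on its boundary.
The farthest pair is (7, 10)–(-8, -7) with squared distance 514. The circle on this segment as diameter has centre (-0.5, 1.5) and r² = 514/4 = 128.5.
Check (1, 2): distance² to centre = 2.5 ≤ 128.5, so it lies inside.
All remaining points lie in this disk, and no smaller disk contains both endpoints, so this is the minimum enclosing circle.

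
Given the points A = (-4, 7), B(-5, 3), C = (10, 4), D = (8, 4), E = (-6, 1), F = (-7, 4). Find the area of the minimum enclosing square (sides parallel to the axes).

289

The bounding box has width 17 and height 6.
An axis-aligned square enclosing the set must have side ≥ max(width, height).
So the minimum side is max(17, 6) = 17.
Area = 17² = 289.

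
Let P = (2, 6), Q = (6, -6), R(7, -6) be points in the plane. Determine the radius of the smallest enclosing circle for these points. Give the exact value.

6.5

Side lengths²: PQ² = 160, PR² = 169, QR² = 1.
Since PR² = 169 ≥ 160 + 1 = 161, the angle opposite PR is not acute, so the smallest enclosing circle has PR as diameter.
Centre = midpoint of PR = (4.5, 0), r² = 169/4 = 42.25.
r = √(42.25) = 6.5.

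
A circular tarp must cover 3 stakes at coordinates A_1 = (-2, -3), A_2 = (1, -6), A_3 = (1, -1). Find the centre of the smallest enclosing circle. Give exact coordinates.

(0.5, -3.5)

Side lengths²: A_1A_2² = 18, A_1A_3² = 13, A_2A_3² = 25.
Since A_2A_3² = 25 < 18 + 13 = 31, the triangle is acute, so the smallest enclosing circle is the circumcircle.
Circumcentre = (0.5, -3.5), r² = 6.5.
Centre = (0.5, -3.5).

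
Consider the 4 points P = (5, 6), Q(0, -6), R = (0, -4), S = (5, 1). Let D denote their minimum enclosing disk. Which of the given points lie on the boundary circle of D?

By Welzl's lemma the MEC is supported by two points (diametrically opposite) or three points (on a circumcircle).
The farthest pair is P–Q with squared distance 169. The circle on this segment as diameter has centre (2.5, 0) and r² = 169/4 = 42.25.
Check R: distance² to centre = 22.25 ≤ 42.25, so it lies inside.
All remaining points lie in this disk, and no smaller disk contains both endpoints, so this is the minimum enclosing circle.
The points at distance exactly r from the centre are P, Q — 2 points.

P, Q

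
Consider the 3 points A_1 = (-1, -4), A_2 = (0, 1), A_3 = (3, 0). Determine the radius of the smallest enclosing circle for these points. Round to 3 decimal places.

Side lengths²: A_1A_2² = 26, A_1A_3² = 32, A_2A_3² = 10.
Since A_1A_3² = 32 < 26 + 10 = 36, the triangle is acute, so the smallest enclosing circle is the circumcircle.
Circumcentre = (0.75, -1.75), r² = 8.125.
r = √(8.125) ≈ 2.850.

2.850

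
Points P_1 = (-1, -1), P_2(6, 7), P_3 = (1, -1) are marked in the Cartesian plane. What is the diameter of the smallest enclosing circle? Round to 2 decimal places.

10.63

Side lengths²: P_1P_2² = 113, P_1P_3² = 4, P_2P_3² = 89.
Since P_1P_2² = 113 ≥ 89 + 4 = 93, the angle opposite P_1P_2 is not acute, so the smallest enclosing circle has P_1P_2 as diameter.
Centre = midpoint of P_1P_2 = (2.5, 3), r² = 113/4 = 28.25.
Diameter = 2r = 2√(28.25) ≈ 10.63.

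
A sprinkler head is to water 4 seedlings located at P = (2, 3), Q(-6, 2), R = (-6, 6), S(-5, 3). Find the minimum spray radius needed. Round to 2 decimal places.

4.31

By Welzl's lemma the MEC is supported by two points (diametrically opposite) or three points (on a circumcircle).
The minimum enclosing circle is determined by three boundary points: P, Q, R.
Their circumcentre is (-2.1875, 4) with r² = 18.53515625.
The farthest remaining point S is at distance² 8.91015625 ≤ 18.53515625.
r = √(18.53515625) ≈ 4.31.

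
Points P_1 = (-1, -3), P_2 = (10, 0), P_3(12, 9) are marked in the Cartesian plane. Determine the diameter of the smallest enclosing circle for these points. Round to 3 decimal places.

17.692

Side lengths²: P_1P_2² = 130, P_1P_3² = 313, P_2P_3² = 85.
Since P_1P_3² = 313 ≥ 130 + 85 = 215, the angle opposite P_1P_3 is not acute, so the smallest enclosing circle has P_1P_3 as diameter.
Centre = midpoint of P_1P_3 = (5.5, 3), r² = 313/4 = 78.25.
Diameter = 2r = 2√(78.25) ≈ 17.692.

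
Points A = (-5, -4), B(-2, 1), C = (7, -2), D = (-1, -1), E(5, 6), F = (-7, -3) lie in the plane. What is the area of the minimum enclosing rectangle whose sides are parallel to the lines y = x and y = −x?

In coordinates u = x + y, v = x − y the rectangle is axis-aligned; the map (x,y)→(u,v) scales areas by 2.
u-values: -9, -1, 5, -2, 11, -10; range = 11 − (-10) = 21.
v-values: -1, -3, 9, 0, -1, -4; range = 9 − (-4) = 13.
Area = (21 × 13) / 2 = 136.5.

136.5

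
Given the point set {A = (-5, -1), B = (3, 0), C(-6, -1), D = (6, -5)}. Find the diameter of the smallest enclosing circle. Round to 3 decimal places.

By Welzl's lemma the MEC is supported by two points (diametrically opposite) or three points (on a circumcircle).
The farthest pair is C–D with squared distance 160. The circle on this segment as diameter has centre (0, -3) and r² = 160/4 = 40.
Check A: distance² to centre = 29 ≤ 40, so it lies inside.
All remaining points lie in this disk, and no smaller disk contains both endpoints, so this is the minimum enclosing circle.
Diameter = 2r = 2√40 ≈ 12.649.

12.649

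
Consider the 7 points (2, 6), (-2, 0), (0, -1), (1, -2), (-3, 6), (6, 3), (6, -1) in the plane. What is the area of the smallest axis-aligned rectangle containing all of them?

x ranges over [-3, 6], width 9.
y ranges over [-2, 6], height 8.
Area = 9 × 8 = 72.

72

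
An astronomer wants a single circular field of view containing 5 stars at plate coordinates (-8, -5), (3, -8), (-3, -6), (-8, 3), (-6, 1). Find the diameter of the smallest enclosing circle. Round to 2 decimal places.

15.56

By Welzl's lemma the MEC is supported by two points (diametrically opposite) or three points (on a circumcircle).
The farthest pair is (3, -8)–(-8, 3) with squared distance 242. The circle on this segment as diameter has centre (-2.5, -2.5) and r² = 242/4 = 60.5.
Check (-8, -5): distance² to centre = 36.5 ≤ 60.5, so it lies inside.
All remaining points lie in this disk, and no smaller disk contains both endpoints, so this is the minimum enclosing circle.
Diameter = 2r = 2√(60.5) ≈ 15.56.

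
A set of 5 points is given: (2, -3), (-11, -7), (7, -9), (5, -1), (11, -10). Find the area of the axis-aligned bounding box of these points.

198

x ranges over [-11, 11], width 22.
y ranges over [-10, -1], height 9.
Area = 22 × 9 = 198.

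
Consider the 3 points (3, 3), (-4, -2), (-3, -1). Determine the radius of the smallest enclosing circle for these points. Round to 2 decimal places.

Call the three points A, B, C in the order given.
Side lengths²: AB² = 74, AC² = 52, BC² = 2.
Since AB² = 74 ≥ 52 + 2 = 54, the angle opposite AB is not acute, so the smallest enclosing circle has AB as diameter.
Centre = midpoint of AB = (-0.5, 0.5), r² = 74/4 = 18.5.
r = √(18.5) ≈ 4.30.

4.30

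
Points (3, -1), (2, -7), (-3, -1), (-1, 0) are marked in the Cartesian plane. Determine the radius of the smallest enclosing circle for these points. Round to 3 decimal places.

3.959

A smallest enclosing disk is always determined by at most three of the input points on its boundary.
The minimum enclosing circle is determined by three boundary points: (3, -1), (2, -7), (-3, -1).
Their circumcentre is (0, -43/12) with r² = 2257/144.
The farthest remaining point (-1, 0) is at distance² 1993/144 ≤ 2257/144.
r = √(2257/144) ≈ 3.959.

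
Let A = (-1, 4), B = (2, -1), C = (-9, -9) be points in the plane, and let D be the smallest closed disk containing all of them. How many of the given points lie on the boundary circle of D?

2

Side lengths²: AB² = 34, AC² = 233, BC² = 185.
Since AC² = 233 ≥ 185 + 34 = 219, the angle opposite AC is not acute, so the smallest enclosing circle has AC as diameter.
Centre = midpoint of AC = (-5, -2.5), r² = 233/4 = 58.25.
The points at distance exactly r from the centre are A, C — 2 points.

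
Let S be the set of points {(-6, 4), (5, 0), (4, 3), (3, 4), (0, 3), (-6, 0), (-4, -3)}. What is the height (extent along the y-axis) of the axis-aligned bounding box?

max y = 4, min y = -3, so height = 7.

7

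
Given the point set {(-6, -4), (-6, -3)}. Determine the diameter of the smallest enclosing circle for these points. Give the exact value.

The smallest circle enclosing two points has them as diameter endpoints.
Centre = midpoint = (-6, -3.5); r² = |(-6, -4)−(-6, -3)|²/4 = 1/4 = 0.25.
Diameter = 2r = 2√(0.25) = 1.

1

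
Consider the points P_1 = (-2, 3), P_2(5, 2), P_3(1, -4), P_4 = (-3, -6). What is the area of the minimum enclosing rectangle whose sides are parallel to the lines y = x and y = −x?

80

In coordinates u = x + y, v = x − y the rectangle is axis-aligned; the map (x,y)→(u,v) scales areas by 2.
u-values: 1, 7, -3, -9; range = 7 − (-9) = 16.
v-values: -5, 3, 5, 3; range = 5 − (-5) = 10.
Area = (16 × 10) / 2 = 80.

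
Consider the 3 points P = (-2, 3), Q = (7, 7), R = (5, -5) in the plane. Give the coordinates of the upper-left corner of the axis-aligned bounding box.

x-range [-2, 7], y-range [-5, 7].
The upper-left corner is (-2, 7).

(-2, 7)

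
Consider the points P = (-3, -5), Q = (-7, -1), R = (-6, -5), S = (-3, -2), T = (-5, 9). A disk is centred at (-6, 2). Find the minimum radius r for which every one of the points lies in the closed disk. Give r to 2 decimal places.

7.62

The required radius is the distance from (-6, 2) to the farthest point.
Squared distances: 58, 10, 49, 25, 50.
Maximum is 58, attained at P.
r = √58 ≈ 7.62.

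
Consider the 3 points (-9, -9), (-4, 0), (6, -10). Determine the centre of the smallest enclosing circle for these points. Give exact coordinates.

(-19/14, -103/14)

Call the three points A, B, C in the order given.
Side lengths²: AB² = 106, AC² = 226, BC² = 200.
Since AC² = 226 < 200 + 106 = 306, the triangle is acute, so the smallest enclosing circle is the circumcircle.
Circumcentre = (-19/14, -103/14), r² = 5989/98.
Centre = (-19/14, -103/14).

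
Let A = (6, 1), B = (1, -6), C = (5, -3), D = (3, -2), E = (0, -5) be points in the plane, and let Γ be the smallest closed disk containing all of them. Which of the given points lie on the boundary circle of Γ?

A, B, E

A smallest enclosing disk is always determined by at most three of the input points on its boundary.
The farthest pair is A–B with squared distance 74. The circle on this segment as diameter has centre (3.5, -2.5) and r² = 74/4 = 18.5.
Check C: distance² to centre = 2.5 ≤ 18.5, so it lies inside.
All remaining points lie in this disk, and no smaller disk contains both endpoints, so this is the minimum enclosing circle.
The points at distance exactly r from the centre are A, B, E — 3 points.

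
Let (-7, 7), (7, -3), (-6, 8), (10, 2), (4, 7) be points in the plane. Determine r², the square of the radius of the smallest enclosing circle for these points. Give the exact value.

By Welzl's lemma the MEC is supported by two points (diametrically opposite) or three points (on a circumcircle).
The minimum enclosing circle is determined by three boundary points: (-7, 7), (7, -3), (10, 2).
Their circumcentre is (1.3, 3.82) with r² = 79.0024.
The farthest remaining point (-6, 8) is at distance² 70.7624 ≤ 79.0024.

79.0024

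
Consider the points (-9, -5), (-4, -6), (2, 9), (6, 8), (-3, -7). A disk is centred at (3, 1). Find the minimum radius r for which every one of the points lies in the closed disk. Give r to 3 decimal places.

The required radius is the distance from (3, 1) to the farthest point.
Squared distances: 180, 98, 65, 58, 100.
Maximum is 180, attained at (-9, -5).
r = √180 ≈ 13.416.

13.416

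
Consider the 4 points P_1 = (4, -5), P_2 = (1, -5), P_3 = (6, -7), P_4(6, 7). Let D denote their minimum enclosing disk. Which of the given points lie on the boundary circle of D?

By Welzl's lemma the MEC is supported by two points (diametrically opposite) or three points (on a circumcircle).
The minimum enclosing circle is determined by three boundary points: P_2, P_3, P_4.
Their circumcentre is (5.9, 0) with r² = 49.01.
The farthest remaining point P_1 is at distance² 28.61 ≤ 49.01.
The points at distance exactly r from the centre are P_2, P_3, P_4 — 3 points.

P_2, P_3, P_4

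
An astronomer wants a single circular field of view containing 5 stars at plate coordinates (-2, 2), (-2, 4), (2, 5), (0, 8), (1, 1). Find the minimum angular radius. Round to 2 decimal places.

3.54

By Welzl's lemma the MEC is supported by two points (diametrically opposite) or three points (on a circumcircle).
The farthest pair is (0, 8)–(1, 1) with squared distance 50. The circle on this segment as diameter has centre (0.5, 4.5) and r² = 50/4 = 12.5.
Check (-2, 2): distance² to centre = 12.5 ≤ 12.5, so it lies inside.
All remaining points lie in this disk, and no smaller disk contains both endpoints, so this is the minimum enclosing circle.
r = √(12.5) ≈ 3.54.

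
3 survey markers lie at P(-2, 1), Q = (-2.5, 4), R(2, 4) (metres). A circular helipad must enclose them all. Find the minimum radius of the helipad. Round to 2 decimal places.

2.53

Side lengths²: PQ² = 9.25, PR² = 25, QR² = 20.25.
Since PR² = 25 < 20.25 + 9.25 = 29.5, the triangle is acute, so the smallest enclosing circle is the circumcircle.
Circumcentre = (-0.25, 17/6), r² = 925/144.
r = √(925/144) ≈ 2.53.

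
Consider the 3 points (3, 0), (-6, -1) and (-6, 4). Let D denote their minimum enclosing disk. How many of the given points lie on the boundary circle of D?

3

Call the three points A, B, C in the order given.
Side lengths²: AB² = 82, AC² = 97, BC² = 25.
Since AC² = 97 < 82 + 25 = 107, the triangle is acute, so the smallest enclosing circle is the circumcircle.
Circumcentre = (-31/18, 1.5), r² = 3977/162.
The points at distance exactly r from the centre are (3, 0), (-6, -1), (-6, 4) — 3 points.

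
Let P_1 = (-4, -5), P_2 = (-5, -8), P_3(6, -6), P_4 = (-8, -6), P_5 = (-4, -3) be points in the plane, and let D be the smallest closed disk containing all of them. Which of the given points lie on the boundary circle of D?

A smallest enclosing disk is always determined by at most three of the input points on its boundary.
The farthest pair is P_3–P_4 with squared distance 196. The circle on this segment as diameter has centre (-1, -6) and r² = 196/4 = 49.
Check P_1: distance² to centre = 10 ≤ 49, so it lies inside.
All remaining points lie in this disk, and no smaller disk contains both endpoints, so this is the minimum enclosing circle.
The points at distance exactly r from the centre are P_3, P_4 — 2 points.

P_3, P_4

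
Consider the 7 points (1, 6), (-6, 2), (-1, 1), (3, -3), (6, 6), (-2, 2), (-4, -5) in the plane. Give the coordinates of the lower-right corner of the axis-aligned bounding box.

x-range [-6, 6], y-range [-5, 6].
The lower-right corner is (6, -5).

(6, -5)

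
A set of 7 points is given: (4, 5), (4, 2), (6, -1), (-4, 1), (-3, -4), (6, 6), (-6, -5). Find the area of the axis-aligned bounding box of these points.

x ranges over [-6, 6], width 12.
y ranges over [-5, 6], height 11.
Area = 12 × 11 = 132.

132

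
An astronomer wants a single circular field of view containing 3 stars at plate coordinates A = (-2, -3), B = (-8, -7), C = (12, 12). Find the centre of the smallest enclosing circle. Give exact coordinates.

Side lengths²: AB² = 52, AC² = 421, BC² = 761.
Since BC² = 761 ≥ 421 + 52 = 473, the angle opposite BC is not acute, so the smallest enclosing circle has BC as diameter.
Centre = midpoint of BC = (2, 2.5), r² = 761/4 = 190.25.
Centre = (2, 2.5).

(2, 2.5)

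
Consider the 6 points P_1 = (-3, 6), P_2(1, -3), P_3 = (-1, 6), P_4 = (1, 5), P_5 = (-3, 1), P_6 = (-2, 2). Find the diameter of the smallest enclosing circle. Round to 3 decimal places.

9.849

The minimum enclosing circle of a finite set is fixed by two of the points (as a diameter) or three (as a circumcircle).
The farthest pair is P_1–P_2 with squared distance 97. The circle on this segment as diameter has centre (-1, 1.5) and r² = 97/4 = 24.25.
Check P_3: distance² to centre = 20.25 ≤ 24.25, so it lies inside.
All remaining points lie in this disk, and no smaller disk contains both endpoints, so this is the minimum enclosing circle.
Diameter = 2r = 2√(24.25) ≈ 9.849.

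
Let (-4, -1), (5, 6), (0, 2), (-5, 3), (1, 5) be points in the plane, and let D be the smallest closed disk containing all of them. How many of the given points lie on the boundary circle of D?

A smallest enclosing disk is always determined by at most three of the input points on its boundary.
The farthest pair is (-4, -1)–(5, 6) with squared distance 130. The circle on this segment as diameter has centre (0.5, 2.5) and r² = 130/4 = 32.5.
Check (0, 2): distance² to centre = 0.5 ≤ 32.5, so it lies inside.
All remaining points lie in this disk, and no smaller disk contains both endpoints, so this is the minimum enclosing circle.
The points at distance exactly r from the centre are (-4, -1), (5, 6) — 2 points.

2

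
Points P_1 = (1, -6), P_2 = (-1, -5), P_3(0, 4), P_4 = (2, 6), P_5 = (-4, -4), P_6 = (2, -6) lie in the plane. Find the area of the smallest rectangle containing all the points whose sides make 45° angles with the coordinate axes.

In coordinates u = x + y, v = x − y the rectangle is axis-aligned; the map (x,y)→(u,v) scales areas by 2.
u-values: -5, -6, 4, 8, -8, -4; range = 8 − (-8) = 16.
v-values: 7, 4, -4, -4, 0, 8; range = 8 − (-4) = 12.
Area = (16 × 12) / 2 = 96.

96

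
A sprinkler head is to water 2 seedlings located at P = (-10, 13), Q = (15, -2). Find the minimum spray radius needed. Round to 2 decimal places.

The smallest circle enclosing two points has them as diameter endpoints.
Centre = midpoint = (2.5, 5.5); r² = |PQ|²/4 = 850/4 = 212.5.
r = √(212.5) ≈ 14.58.

14.58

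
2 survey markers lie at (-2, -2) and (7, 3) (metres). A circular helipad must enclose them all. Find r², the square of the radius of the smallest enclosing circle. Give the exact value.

The smallest circle enclosing two points has them as diameter endpoints.
Centre = midpoint = (2.5, 0.5); r² = |(-2, -2)−(7, 3)|²/4 = 106/4 = 26.5.

26.5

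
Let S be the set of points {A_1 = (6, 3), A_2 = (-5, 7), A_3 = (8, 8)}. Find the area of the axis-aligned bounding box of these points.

65

x ranges over [-5, 8], width 13.
y ranges over [3, 8], height 5.
Area = 13 × 5 = 65.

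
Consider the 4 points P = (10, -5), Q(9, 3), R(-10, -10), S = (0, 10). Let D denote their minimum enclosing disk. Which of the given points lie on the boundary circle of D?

By Welzl's lemma the MEC is supported by two points (diametrically opposite) or three points (on a circumcircle).
The minimum enclosing circle is determined by three boundary points: P, R, S.
Their circumcentre is (-10/7, -25/14) with r² = 27625/196.
The farthest remaining point Q is at distance² 25805/196 ≤ 27625/196.
The points at distance exactly r from the centre are P, R, S — 3 points.

P, R, S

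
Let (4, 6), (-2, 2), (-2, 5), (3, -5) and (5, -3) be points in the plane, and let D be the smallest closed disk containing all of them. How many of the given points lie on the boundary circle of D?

3

By Welzl's lemma the MEC is supported by two points (diametrically opposite) or three points (on a circumcircle).
The minimum enclosing circle is determined by three boundary points: (4, 6), (-2, 5), (3, -5).
Their circumcentre is (47/26, 17/26) with r² = 11285/338.
The farthest remaining point (5, -3) is at distance² 7957/338 ≤ 11285/338.
The points at distance exactly r from the centre are (4, 6), (-2, 5), (3, -5) — 3 points.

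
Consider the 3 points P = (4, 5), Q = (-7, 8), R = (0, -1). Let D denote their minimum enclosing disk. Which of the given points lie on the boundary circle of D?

P, Q, R

Side lengths²: PQ² = 130, PR² = 52, QR² = 130.
Since QR² = 130 < 130 + 52 = 182, the triangle is acute, so the smallest enclosing circle is the circumcircle.
Circumcentre = (-2, 14/3), r² = 325/9.
The points at distance exactly r from the centre are P, Q, R — 3 points.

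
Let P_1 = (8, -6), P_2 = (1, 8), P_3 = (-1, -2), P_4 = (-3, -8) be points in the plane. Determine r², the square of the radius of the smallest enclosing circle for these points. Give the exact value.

By Welzl's lemma the MEC is supported by two points (diametrically opposite) or three points (on a circumcircle).
The minimum enclosing circle is determined by three boundary points: P_1, P_2, P_4.
Their circumcentre is (4/3, -7/12) with r² = 10625/144.
The farthest remaining point P_3 is at distance² 1073/144 ≤ 10625/144.

10625/144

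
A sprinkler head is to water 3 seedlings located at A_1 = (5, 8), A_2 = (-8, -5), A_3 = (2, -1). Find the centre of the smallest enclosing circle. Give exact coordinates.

(-1.5, 1.5)

Side lengths²: A_1A_2² = 338, A_1A_3² = 90, A_2A_3² = 116.
Since A_1A_2² = 338 ≥ 116 + 90 = 206, the angle opposite A_1A_2 is not acute, so the smallest enclosing circle has A_1A_2 as diameter.
Centre = midpoint of A_1A_2 = (-1.5, 1.5), r² = 338/4 = 84.5.
Centre = (-1.5, 1.5).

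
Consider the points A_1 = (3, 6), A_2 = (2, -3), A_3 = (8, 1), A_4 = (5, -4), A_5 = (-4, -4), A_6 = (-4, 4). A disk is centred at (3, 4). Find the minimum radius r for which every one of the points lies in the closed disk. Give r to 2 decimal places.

10.63

The required radius is the distance from (3, 4) to the farthest point.
Squared distances: 4, 50, 34, 68, 113, 49.
Maximum is 113, attained at A_5.
r = √113 ≈ 10.63.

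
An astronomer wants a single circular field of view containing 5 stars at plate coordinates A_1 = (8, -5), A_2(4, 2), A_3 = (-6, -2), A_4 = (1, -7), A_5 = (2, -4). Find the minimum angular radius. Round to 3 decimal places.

By Welzl's lemma the MEC is supported by two points (diametrically opposite) or three points (on a circumcircle).
The farthest pair is A_1–A_3 with squared distance 205. The circle on this segment as diameter has centre (1, -3.5) and r² = 205/4 = 51.25.
Check A_2: distance² to centre = 39.25 ≤ 51.25, so it lies inside.
All remaining points lie in this disk, and no smaller disk contains both endpoints, so this is the minimum enclosing circle.
r = √(51.25) ≈ 7.159.

7.159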